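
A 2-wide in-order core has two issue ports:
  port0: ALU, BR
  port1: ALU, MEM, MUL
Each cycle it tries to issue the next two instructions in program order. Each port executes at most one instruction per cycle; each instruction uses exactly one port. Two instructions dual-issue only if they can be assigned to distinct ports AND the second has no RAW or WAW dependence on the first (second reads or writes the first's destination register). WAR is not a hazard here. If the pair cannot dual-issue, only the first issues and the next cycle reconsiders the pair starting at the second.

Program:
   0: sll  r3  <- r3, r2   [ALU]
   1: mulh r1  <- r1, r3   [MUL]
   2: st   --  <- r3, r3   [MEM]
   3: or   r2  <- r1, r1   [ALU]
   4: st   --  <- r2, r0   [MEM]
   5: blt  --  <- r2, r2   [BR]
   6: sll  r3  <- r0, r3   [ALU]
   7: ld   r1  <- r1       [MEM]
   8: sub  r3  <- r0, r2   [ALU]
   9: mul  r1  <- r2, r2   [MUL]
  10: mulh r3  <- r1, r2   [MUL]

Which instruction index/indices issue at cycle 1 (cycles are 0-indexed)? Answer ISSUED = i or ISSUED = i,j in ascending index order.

ISSUED = 1

  cy0 -> i0 (sll.ALU) RAW r3
  cy1 -> i1 (mulh.MUL) no-port MUL/MEM
  cy2 -> i2,i3 (st.MEM+or.ALU) pair
  cy3 -> i4,i5 (st.MEM+blt.BR) pair
  cy4 -> i6,i7 (sll.ALU+ld.MEM) pair
  cy5 -> i8,i9 (sub.ALU+mul.MUL) pair
  cy6 -> i10 (mulh.MUL) tail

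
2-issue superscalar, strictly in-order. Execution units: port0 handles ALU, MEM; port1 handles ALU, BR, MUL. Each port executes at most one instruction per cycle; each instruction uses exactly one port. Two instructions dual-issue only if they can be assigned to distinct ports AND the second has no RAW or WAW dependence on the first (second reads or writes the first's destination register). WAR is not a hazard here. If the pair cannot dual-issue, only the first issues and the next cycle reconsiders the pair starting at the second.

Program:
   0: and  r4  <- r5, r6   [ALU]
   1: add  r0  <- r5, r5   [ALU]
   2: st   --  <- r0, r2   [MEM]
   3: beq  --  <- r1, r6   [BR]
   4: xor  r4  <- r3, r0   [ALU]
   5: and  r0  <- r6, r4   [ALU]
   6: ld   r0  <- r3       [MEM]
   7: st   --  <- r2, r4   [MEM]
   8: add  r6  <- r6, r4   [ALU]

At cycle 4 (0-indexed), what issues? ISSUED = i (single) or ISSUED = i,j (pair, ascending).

ISSUED = 6

  cy0 -> i0/i1 (and.ALU/add.ALU) 2-wide
  cy1 -> i2/i3 (st.MEM/beq.BR) 2-wide
  cy2 -> i4 (xor.ALU) RAW r4
  cy3 -> i5 (and.ALU) WAW r0
  cy4 -> i6 (ld.MEM) no-port MEM/MEM
  cy5 -> i7/i8 (st.MEM/add.ALU) 2-wide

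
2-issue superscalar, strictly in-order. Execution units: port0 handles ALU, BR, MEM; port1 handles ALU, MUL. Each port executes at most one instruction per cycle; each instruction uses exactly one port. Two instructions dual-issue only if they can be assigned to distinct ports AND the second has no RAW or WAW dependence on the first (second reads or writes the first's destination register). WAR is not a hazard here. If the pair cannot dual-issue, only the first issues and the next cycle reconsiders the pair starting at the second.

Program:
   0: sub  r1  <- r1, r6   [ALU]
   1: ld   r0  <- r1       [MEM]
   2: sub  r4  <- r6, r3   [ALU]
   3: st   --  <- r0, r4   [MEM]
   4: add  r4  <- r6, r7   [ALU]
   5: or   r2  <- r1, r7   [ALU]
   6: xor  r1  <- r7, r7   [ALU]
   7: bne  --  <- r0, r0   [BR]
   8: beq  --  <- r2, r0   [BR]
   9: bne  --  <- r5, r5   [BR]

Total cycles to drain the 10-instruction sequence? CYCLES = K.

CYCLES = 7

#0 head=0: sub.ALU i0 RAW r1
#1 head=1: ld.MEM+sub.ALU i1/i2 pair
#2 head=3: st.MEM+add.ALU i3/i4 pair
#3 head=5: or.ALU+xor.ALU i5/i6 pair
#4 head=7: bne.BR i7 no-port BR/BR
#5 head=8: beq.BR i8 no-port BR/BR
#6 head=9: bne.BR i9 tail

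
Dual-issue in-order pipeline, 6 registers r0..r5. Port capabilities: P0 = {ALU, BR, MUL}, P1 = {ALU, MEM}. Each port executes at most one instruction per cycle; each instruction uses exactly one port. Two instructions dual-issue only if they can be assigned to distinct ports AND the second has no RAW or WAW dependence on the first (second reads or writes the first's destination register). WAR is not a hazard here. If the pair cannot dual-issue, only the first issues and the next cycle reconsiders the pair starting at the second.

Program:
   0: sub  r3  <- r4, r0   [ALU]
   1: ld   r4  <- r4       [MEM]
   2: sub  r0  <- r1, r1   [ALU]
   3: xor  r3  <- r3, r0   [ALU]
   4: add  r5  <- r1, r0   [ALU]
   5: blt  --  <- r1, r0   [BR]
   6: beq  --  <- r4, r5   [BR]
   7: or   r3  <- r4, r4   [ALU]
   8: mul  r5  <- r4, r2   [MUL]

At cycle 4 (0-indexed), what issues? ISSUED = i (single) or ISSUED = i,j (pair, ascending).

ISSUED = 6,7

0. sub ld @i0,i1  | dual
1. sub @i2  | RAW r0
2. xor add @i3,i4  | dual
3. blt @i5  | no-port BR/BR
4. beq or @i6,i7  | dual
5. mul @i8  | tail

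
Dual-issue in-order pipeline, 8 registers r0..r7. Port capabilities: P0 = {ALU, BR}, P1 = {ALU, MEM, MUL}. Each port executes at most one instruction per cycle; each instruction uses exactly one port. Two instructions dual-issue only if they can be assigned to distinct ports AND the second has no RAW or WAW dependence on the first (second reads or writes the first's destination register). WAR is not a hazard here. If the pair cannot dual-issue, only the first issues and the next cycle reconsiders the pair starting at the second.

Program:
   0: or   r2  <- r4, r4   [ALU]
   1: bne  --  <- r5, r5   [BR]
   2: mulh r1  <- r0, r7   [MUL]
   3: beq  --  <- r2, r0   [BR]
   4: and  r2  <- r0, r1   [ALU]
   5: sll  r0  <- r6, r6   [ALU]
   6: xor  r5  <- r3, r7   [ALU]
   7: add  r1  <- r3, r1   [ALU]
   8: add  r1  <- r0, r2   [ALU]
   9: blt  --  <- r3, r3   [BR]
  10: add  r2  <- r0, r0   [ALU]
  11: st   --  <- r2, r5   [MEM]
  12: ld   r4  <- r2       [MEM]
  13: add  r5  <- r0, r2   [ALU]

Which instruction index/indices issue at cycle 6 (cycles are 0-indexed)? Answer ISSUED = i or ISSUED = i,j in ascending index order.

c0: i0,i1 or.ALU+bne.BR  2-wide
c1: i2,i3 mulh.MUL+beq.BR  2-wide
c2: i4,i5 and.ALU+sll.ALU  2-wide
c3: i6,i7 xor.ALU+add.ALU  2-wide
c4: i8,i9 add.ALU+blt.BR  2-wide
c5: i10 add.ALU  RAW r2
c6: i11 st.MEM  no-port MEM/MEM
c7: i12,i13 ld.MEM+add.ALU  2-wide

ISSUED = 11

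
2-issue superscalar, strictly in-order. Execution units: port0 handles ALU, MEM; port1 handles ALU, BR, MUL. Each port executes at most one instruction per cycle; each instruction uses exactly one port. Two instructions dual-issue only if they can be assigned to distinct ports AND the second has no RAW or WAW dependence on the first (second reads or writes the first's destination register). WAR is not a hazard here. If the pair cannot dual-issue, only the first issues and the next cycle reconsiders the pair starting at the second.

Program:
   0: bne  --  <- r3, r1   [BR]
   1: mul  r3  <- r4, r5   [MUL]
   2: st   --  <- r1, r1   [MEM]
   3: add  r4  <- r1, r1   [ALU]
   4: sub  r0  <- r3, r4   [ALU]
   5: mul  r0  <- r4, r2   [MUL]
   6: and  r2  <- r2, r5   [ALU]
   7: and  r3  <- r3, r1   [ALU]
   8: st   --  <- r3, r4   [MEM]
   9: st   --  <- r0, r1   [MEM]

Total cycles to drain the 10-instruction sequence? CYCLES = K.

CYCLES = 8

c0: i0 bne  no-port BR/MUL
c1: i1&i2 mul;st  dual
c2: i3 add  RAW r4
c3: i4 sub  WAW r0
c4: i5&i6 mul;and  dual
c5: i7 and  RAW r3
c6: i8 st  no-port MEM/MEM
c7: i9 st  tail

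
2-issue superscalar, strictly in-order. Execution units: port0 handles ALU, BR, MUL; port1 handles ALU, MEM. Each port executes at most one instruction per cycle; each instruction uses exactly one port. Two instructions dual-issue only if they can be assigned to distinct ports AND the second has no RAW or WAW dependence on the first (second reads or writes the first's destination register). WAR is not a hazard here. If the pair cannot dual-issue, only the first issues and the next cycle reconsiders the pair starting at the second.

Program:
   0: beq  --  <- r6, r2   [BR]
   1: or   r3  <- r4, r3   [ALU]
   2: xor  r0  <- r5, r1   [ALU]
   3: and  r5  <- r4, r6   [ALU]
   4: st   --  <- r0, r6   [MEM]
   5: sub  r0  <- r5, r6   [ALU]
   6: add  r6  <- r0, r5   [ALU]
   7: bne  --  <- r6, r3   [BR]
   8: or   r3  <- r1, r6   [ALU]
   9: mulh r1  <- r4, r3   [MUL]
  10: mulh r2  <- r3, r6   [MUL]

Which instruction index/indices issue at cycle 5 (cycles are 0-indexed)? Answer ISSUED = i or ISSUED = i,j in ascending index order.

ISSUED = 9

0. beq or @i0&i1  | 2-wide
1. xor and @i2&i3  | 2-wide
2. st sub @i4&i5  | 2-wide
3. add @i6  | RAW r6
4. bne or @i7&i8  | 2-wide
5. mulh @i9  | no-port MUL/MUL
6. mulh @i10  | tail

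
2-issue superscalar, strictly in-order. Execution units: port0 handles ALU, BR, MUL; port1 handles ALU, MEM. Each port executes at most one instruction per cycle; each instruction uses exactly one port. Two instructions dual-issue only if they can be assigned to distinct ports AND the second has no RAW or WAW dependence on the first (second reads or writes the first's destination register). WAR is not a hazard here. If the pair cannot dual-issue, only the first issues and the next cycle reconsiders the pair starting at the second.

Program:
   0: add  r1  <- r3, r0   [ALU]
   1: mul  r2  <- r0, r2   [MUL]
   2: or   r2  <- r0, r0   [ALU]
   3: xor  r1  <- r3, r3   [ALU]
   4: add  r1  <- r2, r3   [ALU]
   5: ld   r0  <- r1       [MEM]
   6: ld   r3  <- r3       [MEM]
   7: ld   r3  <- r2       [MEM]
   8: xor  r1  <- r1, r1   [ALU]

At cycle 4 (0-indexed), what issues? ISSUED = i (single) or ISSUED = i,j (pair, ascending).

0. add.ALU+mul.MUL @i0/i1  | pair
1. or.ALU+xor.ALU @i2/i3  | pair
2. add.ALU @i4  | RAW r1
3. ld.MEM @i5  | no-port MEM/MEM
4. ld.MEM @i6  | no-port MEM/MEM
5. ld.MEM+xor.ALU @i7/i8  | pair

ISSUED = 6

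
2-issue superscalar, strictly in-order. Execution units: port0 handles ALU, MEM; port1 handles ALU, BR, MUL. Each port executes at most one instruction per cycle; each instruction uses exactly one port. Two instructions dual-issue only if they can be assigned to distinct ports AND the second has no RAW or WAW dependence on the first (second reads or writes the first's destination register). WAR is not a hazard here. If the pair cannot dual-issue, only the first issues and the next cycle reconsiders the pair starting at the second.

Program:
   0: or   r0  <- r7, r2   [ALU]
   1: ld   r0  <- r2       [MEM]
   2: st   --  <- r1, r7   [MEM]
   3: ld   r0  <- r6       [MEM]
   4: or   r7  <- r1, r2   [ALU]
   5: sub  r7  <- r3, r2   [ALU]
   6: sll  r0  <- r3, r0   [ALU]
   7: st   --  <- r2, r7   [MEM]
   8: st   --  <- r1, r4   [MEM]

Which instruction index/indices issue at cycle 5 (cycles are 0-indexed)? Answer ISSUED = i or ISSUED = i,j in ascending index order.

[0] i0  or.ALU  -- WAW r0
[1] i1  ld.MEM  -- no-port MEM/MEM
[2] i2  st.MEM  -- no-port MEM/MEM
[3] i3,i4  ld.MEM+or.ALU  -- 2-wide
[4] i5,i6  sub.ALU+sll.ALU  -- 2-wide
[5] i7  st.MEM  -- no-port MEM/MEM
[6] i8  st.MEM  -- tail

ISSUED = 7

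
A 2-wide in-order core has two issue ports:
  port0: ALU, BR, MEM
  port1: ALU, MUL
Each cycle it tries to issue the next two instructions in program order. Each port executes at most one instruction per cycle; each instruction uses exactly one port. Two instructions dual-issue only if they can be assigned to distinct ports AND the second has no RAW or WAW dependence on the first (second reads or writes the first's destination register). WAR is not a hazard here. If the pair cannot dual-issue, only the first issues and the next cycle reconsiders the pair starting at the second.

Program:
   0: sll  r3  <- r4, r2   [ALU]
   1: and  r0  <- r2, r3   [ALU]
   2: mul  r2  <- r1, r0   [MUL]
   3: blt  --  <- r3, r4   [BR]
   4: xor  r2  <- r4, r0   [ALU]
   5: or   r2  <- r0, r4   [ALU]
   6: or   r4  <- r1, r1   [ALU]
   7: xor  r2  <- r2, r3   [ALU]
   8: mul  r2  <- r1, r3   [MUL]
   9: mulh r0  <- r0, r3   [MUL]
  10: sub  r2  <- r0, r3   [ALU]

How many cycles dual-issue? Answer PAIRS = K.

[0] i0  sll  -- RAW r3
[1] i1  and  -- RAW r0
[2] i2+i3  mul;blt  -- pair
[3] i4  xor  -- WAW r2
[4] i5+i6  or;or  -- pair
[5] i7  xor  -- WAW r2
[6] i8  mul  -- no-port MUL/MUL
[7] i9  mulh  -- RAW r0
[8] i10  sub  -- tail

PAIRS = 2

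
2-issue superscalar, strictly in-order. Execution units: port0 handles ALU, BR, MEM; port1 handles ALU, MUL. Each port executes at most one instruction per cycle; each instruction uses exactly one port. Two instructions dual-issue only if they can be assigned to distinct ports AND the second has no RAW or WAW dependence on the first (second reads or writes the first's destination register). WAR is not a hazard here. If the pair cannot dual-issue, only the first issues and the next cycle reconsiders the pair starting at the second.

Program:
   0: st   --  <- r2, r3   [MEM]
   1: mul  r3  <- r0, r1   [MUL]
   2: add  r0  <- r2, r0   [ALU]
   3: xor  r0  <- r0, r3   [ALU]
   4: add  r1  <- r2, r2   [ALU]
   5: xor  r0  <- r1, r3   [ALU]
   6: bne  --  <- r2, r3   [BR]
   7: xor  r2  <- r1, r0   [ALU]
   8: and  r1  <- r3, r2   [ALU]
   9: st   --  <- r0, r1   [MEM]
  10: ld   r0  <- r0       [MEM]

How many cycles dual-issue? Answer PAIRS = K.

PAIRS = 3

0. st.MEM;mul.MUL @i0&i1  | 2-wide
1. add.ALU @i2  | RAW+WAW r0
2. xor.ALU;add.ALU @i3&i4  | 2-wide
3. xor.ALU;bne.BR @i5&i6  | 2-wide
4. xor.ALU @i7  | RAW r2
5. and.ALU @i8  | RAW r1
6. st.MEM @i9  | no-port MEM/MEM
7. ld.MEM @i10  | tail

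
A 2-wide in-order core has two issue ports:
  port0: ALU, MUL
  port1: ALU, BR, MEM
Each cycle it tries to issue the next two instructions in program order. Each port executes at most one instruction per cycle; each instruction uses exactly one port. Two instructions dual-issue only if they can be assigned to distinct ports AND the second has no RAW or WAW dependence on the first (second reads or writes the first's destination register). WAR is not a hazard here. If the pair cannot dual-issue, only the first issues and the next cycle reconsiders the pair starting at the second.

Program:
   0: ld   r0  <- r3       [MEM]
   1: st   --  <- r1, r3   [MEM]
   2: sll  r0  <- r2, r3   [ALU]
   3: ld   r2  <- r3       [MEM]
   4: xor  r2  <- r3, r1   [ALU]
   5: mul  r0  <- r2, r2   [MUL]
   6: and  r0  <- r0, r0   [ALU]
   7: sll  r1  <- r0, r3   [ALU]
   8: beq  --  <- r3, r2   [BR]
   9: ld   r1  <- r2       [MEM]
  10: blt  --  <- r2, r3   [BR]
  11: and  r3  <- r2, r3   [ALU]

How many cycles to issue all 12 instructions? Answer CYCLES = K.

CYCLES = 9

0. ld.MEM @i0  | no-port MEM/MEM
1. st.MEM;sll.ALU @i1/i2  | pair
2. ld.MEM @i3  | WAW r2
3. xor.ALU @i4  | RAW r2
4. mul.MUL @i5  | RAW+WAW r0
5. and.ALU @i6  | RAW r0
6. sll.ALU;beq.BR @i7/i8  | pair
7. ld.MEM @i9  | no-port MEM/BR
8. blt.BR;and.ALU @i10/i11  | pair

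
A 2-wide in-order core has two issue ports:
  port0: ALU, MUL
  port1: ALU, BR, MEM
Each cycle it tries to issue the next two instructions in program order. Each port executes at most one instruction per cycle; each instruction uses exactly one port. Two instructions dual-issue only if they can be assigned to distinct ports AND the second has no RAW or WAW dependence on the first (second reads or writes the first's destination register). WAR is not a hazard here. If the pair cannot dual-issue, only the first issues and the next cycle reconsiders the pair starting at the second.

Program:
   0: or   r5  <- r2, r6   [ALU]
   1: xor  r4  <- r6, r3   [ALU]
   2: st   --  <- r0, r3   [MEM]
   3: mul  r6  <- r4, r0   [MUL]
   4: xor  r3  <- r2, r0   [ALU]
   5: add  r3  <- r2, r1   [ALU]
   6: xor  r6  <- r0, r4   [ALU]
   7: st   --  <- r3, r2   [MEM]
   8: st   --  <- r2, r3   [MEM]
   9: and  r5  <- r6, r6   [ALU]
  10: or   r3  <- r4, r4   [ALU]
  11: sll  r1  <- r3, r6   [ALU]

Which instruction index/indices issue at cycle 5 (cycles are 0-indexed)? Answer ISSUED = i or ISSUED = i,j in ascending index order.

ISSUED = 8,9

0. or xor @i0/i1  | 2-wide
1. st mul @i2/i3  | 2-wide
2. xor @i4  | WAW r3
3. add xor @i5/i6  | 2-wide
4. st @i7  | no-port MEM/MEM
5. st and @i8/i9  | 2-wide
6. or @i10  | RAW r3
7. sll @i11  | tail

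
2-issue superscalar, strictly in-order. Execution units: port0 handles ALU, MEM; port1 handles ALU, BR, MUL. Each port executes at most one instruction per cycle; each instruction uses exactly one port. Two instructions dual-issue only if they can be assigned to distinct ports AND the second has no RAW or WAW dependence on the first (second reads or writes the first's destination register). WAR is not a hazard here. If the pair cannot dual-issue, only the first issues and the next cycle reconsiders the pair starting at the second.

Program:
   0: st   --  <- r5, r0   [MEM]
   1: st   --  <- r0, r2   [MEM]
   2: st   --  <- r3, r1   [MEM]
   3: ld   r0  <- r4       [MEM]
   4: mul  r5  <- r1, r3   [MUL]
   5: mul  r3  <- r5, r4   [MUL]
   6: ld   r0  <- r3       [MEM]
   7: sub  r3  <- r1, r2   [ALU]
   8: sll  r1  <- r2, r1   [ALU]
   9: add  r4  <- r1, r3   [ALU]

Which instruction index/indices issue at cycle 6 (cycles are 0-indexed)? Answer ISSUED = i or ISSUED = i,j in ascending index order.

0. st @i0  | no-port MEM/MEM
1. st @i1  | no-port MEM/MEM
2. st @i2  | no-port MEM/MEM
3. ld+mul @i3&i4  | pair
4. mul @i5  | RAW r3
5. ld+sub @i6&i7  | pair
6. sll @i8  | RAW r1
7. add @i9  | tail

ISSUED = 8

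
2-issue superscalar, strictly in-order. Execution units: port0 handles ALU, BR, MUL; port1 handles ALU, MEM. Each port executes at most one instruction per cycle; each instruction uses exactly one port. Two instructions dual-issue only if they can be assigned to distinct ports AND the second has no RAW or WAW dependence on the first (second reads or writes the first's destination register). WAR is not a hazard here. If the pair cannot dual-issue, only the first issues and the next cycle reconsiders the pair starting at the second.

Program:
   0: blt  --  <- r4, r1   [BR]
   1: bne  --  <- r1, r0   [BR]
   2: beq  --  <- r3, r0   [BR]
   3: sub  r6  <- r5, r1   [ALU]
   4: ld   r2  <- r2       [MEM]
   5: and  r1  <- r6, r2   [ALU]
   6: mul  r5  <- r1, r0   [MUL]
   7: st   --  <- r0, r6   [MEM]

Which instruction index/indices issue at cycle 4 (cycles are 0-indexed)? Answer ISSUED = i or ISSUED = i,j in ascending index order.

0. blt @i0  | no-port BR/BR
1. bne @i1  | no-port BR/BR
2. beq/sub @i2+i3  | 2-wide
3. ld @i4  | RAW r2
4. and @i5  | RAW r1
5. mul/st @i6+i7  | 2-wide

ISSUED = 5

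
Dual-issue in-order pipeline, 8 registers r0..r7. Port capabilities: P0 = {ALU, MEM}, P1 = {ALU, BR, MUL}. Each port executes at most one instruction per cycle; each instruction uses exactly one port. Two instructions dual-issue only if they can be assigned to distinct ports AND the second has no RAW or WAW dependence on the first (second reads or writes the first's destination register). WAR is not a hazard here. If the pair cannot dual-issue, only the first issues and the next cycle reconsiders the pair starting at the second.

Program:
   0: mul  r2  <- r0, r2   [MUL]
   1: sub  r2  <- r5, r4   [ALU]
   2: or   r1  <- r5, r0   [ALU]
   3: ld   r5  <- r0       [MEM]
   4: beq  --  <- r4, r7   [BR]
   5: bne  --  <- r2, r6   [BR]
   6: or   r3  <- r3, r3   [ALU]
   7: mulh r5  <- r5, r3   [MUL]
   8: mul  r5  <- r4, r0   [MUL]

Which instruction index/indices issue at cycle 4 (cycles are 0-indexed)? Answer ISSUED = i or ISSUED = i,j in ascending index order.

  cy0 -> i0 (mul) WAW r2
  cy1 -> i1/i2 (sub/or) pair
  cy2 -> i3/i4 (ld/beq) pair
  cy3 -> i5/i6 (bne/or) pair
  cy4 -> i7 (mulh) no-port MUL/MUL
  cy5 -> i8 (mul) tail

ISSUED = 7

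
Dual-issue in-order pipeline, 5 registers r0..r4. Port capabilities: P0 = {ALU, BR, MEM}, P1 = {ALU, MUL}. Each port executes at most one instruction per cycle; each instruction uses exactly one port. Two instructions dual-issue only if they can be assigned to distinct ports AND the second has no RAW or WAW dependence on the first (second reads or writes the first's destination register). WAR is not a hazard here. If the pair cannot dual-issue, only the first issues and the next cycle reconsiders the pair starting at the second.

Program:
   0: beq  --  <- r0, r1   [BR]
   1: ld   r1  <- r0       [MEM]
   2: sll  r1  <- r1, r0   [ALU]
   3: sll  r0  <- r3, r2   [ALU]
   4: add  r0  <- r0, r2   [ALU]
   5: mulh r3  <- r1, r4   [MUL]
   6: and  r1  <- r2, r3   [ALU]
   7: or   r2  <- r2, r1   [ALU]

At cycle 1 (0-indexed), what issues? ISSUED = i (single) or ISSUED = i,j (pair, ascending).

ISSUED = 1

c0: i0 beq.BR  no-port BR/MEM
c1: i1 ld.MEM  RAW+WAW r1
c2: i2&i3 sll.ALU;sll.ALU  2-wide
c3: i4&i5 add.ALU;mulh.MUL  2-wide
c4: i6 and.ALU  RAW r1
c5: i7 or.ALU  tail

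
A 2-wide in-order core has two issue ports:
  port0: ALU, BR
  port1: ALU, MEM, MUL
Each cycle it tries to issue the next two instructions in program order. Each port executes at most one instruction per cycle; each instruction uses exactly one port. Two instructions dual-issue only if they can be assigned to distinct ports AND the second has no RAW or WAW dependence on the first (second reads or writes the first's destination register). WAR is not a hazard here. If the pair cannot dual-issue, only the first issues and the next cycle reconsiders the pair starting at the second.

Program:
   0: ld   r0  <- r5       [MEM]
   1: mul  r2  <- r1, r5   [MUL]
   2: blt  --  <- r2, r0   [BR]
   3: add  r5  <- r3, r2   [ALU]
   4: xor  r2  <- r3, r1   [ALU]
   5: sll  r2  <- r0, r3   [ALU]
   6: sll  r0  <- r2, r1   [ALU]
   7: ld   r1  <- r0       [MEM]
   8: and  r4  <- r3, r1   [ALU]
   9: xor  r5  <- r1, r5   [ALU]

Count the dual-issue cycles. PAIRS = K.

PAIRS = 2

c0: i0 ld.MEM  no-port MEM/MUL
c1: i1 mul.MUL  RAW r2
c2: i2,i3 blt.BR;add.ALU  2-wide
c3: i4 xor.ALU  WAW r2
c4: i5 sll.ALU  RAW r2
c5: i6 sll.ALU  RAW r0
c6: i7 ld.MEM  RAW r1
c7: i8,i9 and.ALU;xor.ALU  2-wide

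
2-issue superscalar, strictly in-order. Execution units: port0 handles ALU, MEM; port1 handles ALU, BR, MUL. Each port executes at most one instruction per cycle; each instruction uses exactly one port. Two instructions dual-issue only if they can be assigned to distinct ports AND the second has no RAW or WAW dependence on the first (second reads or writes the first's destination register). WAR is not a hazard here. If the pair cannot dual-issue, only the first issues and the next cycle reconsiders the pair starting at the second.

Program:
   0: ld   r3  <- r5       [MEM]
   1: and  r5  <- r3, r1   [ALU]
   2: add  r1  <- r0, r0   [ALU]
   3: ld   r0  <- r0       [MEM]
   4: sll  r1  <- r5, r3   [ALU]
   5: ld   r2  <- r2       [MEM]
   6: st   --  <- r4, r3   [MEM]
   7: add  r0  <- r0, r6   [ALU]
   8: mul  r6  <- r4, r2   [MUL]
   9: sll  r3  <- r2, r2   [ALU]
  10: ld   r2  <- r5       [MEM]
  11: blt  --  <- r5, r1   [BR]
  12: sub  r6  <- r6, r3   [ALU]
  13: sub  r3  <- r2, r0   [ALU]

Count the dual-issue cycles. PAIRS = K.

[0] i0  ld.MEM  -- RAW r3
[1] i1+i2  and.ALU add.ALU  -- 2-wide
[2] i3+i4  ld.MEM sll.ALU  -- 2-wide
[3] i5  ld.MEM  -- no-port MEM/MEM
[4] i6+i7  st.MEM add.ALU  -- 2-wide
[5] i8+i9  mul.MUL sll.ALU  -- 2-wide
[6] i10+i11  ld.MEM blt.BR  -- 2-wide
[7] i12+i13  sub.ALU sub.ALU  -- 2-wide

PAIRS = 6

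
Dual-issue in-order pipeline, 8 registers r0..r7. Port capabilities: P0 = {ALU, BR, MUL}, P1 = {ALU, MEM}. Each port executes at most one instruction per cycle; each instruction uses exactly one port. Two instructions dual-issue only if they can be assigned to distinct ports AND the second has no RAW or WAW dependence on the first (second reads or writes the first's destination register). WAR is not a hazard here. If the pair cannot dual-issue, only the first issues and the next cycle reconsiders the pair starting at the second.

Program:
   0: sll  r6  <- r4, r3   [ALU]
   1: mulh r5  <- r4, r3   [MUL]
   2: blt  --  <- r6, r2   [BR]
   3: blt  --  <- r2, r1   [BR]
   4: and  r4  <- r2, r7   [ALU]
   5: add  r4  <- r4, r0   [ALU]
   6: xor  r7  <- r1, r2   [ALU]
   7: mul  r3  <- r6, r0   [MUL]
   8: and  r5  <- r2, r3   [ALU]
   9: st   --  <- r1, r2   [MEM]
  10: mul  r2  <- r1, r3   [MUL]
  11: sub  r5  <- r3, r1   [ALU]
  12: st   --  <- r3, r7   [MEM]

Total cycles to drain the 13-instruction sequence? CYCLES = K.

[0] i0,i1  sll.ALU mulh.MUL  -- pair
[1] i2  blt.BR  -- no-port BR/BR
[2] i3,i4  blt.BR and.ALU  -- pair
[3] i5,i6  add.ALU xor.ALU  -- pair
[4] i7  mul.MUL  -- RAW r3
[5] i8,i9  and.ALU st.MEM  -- pair
[6] i10,i11  mul.MUL sub.ALU  -- pair
[7] i12  st.MEM  -- tail

CYCLES = 8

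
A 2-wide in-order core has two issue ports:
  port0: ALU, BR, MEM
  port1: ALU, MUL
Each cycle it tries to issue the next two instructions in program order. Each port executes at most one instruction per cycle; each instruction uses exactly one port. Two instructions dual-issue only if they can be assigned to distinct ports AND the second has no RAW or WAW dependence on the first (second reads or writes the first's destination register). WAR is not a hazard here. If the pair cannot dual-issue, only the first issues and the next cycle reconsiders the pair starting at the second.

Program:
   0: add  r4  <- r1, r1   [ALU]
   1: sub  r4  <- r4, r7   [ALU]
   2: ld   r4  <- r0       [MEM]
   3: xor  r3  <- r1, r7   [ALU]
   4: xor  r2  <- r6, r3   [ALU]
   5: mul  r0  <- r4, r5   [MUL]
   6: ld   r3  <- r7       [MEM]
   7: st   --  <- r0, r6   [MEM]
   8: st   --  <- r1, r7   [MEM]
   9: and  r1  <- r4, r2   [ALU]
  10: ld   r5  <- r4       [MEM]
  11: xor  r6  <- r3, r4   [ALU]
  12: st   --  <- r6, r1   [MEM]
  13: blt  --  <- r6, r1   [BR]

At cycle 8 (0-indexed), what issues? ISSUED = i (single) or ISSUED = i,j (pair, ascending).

ISSUED = 12

t=0 i0:add.ALU ; RAW+WAW r4
t=1 i1:sub.ALU ; WAW r4
t=2 i2&i3:ld.MEM/xor.ALU ; dual
t=3 i4&i5:xor.ALU/mul.MUL ; dual
t=4 i6:ld.MEM ; no-port MEM/MEM
t=5 i7:st.MEM ; no-port MEM/MEM
t=6 i8&i9:st.MEM/and.ALU ; dual
t=7 i10&i11:ld.MEM/xor.ALU ; dual
t=8 i12:st.MEM ; no-port MEM/BR
t=9 i13:blt.BR ; tail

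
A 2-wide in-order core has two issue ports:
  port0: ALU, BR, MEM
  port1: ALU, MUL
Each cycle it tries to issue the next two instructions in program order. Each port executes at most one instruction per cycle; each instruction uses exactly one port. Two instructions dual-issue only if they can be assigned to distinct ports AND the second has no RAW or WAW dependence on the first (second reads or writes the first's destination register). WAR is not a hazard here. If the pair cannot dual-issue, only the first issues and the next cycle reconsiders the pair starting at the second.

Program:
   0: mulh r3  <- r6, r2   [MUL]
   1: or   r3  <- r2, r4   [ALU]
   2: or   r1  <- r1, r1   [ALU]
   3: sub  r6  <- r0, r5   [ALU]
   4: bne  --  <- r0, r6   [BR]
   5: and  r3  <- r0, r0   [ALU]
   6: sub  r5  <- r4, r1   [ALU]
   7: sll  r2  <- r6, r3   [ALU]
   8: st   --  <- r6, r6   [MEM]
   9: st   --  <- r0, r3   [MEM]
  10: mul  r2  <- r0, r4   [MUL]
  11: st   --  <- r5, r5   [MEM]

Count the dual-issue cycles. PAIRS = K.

PAIRS = 4

c0: i0 mulh  WAW r3
c1: i1+i2 or/or  2-wide
c2: i3 sub  RAW r6
c3: i4+i5 bne/and  2-wide
c4: i6+i7 sub/sll  2-wide
c5: i8 st  no-port MEM/MEM
c6: i9+i10 st/mul  2-wide
c7: i11 st  tail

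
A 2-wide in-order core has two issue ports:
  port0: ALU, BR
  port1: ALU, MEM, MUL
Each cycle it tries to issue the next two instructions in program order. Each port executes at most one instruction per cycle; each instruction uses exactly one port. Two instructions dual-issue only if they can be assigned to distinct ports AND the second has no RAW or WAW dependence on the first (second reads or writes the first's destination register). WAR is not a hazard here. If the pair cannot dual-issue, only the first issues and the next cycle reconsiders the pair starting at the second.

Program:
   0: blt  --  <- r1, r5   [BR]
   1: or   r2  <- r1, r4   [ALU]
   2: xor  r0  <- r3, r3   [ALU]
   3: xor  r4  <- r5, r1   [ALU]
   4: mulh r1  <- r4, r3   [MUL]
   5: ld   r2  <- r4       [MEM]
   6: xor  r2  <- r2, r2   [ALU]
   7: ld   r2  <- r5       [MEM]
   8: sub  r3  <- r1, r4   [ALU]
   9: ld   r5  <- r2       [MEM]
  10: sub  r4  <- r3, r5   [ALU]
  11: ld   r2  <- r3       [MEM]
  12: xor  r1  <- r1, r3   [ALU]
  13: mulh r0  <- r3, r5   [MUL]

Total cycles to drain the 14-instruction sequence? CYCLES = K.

CYCLES = 9

t=0 i0,i1:blt+or ; pair
t=1 i2,i3:xor+xor ; pair
t=2 i4:mulh ; no-port MUL/MEM
t=3 i5:ld ; RAW+WAW r2
t=4 i6:xor ; WAW r2
t=5 i7,i8:ld+sub ; pair
t=6 i9:ld ; RAW r5
t=7 i10,i11:sub+ld ; pair
t=8 i12,i13:xor+mulh ; pair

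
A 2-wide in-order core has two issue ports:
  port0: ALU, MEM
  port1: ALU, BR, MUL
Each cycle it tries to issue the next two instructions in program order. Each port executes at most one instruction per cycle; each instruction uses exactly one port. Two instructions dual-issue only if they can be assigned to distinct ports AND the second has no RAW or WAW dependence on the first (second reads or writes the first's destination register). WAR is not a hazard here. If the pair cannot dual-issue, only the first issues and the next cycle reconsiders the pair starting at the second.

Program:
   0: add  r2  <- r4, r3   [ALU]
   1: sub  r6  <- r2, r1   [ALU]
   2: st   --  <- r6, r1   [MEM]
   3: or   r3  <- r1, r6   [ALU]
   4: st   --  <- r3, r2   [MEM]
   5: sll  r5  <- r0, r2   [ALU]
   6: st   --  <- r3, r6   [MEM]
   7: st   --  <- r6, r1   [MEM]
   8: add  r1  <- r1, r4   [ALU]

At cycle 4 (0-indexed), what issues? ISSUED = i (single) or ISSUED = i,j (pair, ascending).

[0] i0  add  -- RAW r2
[1] i1  sub  -- RAW r6
[2] i2,i3  st+or  -- pair
[3] i4,i5  st+sll  -- pair
[4] i6  st  -- no-port MEM/MEM
[5] i7,i8  st+add  -- pair

ISSUED = 6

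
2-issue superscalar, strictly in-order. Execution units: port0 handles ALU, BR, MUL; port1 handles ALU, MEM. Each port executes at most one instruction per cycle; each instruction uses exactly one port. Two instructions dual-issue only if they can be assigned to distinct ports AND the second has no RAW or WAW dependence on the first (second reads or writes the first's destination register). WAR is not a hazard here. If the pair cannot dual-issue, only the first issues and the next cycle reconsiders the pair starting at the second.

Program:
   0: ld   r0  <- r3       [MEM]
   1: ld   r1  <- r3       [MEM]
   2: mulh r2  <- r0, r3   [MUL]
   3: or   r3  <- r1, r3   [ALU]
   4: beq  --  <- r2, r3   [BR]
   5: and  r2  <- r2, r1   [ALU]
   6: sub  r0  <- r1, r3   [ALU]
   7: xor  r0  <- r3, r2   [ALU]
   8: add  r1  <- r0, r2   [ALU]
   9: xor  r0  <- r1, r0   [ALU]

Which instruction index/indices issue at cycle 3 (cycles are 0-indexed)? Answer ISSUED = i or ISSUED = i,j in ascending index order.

  cy0 -> i0 (ld) no-port MEM/MEM
  cy1 -> i1,i2 (ld+mulh) 2-wide
  cy2 -> i3 (or) RAW r3
  cy3 -> i4,i5 (beq+and) 2-wide
  cy4 -> i6 (sub) WAW r0
  cy5 -> i7 (xor) RAW r0
  cy6 -> i8 (add) RAW r1
  cy7 -> i9 (xor) tail

ISSUED = 4,5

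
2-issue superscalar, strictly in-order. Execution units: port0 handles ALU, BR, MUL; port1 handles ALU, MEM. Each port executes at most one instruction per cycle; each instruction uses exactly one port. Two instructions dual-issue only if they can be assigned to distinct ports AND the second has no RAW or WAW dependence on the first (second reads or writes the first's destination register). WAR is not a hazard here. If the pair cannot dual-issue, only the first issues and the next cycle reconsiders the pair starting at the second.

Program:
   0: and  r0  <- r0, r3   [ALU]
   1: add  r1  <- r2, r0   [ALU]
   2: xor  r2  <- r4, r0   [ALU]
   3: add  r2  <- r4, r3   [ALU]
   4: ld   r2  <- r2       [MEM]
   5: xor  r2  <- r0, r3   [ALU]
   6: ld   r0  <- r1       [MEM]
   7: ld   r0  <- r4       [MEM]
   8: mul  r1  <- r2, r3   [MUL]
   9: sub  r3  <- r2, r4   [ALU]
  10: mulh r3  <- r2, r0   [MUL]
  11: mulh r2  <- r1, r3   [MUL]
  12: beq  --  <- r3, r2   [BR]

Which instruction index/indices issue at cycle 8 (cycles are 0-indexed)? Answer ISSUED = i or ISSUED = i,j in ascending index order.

ISSUED = 11

#0 head=0: and i0 RAW r0
#1 head=1: add/xor i1,i2 2-wide
#2 head=3: add i3 RAW+WAW r2
#3 head=4: ld i4 WAW r2
#4 head=5: xor/ld i5,i6 2-wide
#5 head=7: ld/mul i7,i8 2-wide
#6 head=9: sub i9 WAW r3
#7 head=10: mulh i10 no-port MUL/MUL
#8 head=11: mulh i11 no-port MUL/BR
#9 head=12: beq i12 tail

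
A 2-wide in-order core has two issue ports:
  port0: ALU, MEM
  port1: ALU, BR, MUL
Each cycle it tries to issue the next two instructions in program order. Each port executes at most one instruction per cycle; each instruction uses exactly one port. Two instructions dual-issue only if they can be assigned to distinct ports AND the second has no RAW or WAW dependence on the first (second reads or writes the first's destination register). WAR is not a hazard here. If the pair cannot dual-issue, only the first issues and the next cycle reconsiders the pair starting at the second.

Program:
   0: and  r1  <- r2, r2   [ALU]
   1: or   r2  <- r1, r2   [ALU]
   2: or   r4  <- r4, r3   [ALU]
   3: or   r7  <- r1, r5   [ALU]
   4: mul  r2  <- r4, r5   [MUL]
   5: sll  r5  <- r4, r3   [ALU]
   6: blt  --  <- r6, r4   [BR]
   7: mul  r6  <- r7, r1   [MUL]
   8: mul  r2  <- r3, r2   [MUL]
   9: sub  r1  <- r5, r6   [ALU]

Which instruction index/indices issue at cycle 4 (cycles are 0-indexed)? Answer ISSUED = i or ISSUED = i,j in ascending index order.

ISSUED = 7

c0: i0 and  RAW r1
c1: i1+i2 or or  2-wide
c2: i3+i4 or mul  2-wide
c3: i5+i6 sll blt  2-wide
c4: i7 mul  no-port MUL/MUL
c5: i8+i9 mul sub  2-wide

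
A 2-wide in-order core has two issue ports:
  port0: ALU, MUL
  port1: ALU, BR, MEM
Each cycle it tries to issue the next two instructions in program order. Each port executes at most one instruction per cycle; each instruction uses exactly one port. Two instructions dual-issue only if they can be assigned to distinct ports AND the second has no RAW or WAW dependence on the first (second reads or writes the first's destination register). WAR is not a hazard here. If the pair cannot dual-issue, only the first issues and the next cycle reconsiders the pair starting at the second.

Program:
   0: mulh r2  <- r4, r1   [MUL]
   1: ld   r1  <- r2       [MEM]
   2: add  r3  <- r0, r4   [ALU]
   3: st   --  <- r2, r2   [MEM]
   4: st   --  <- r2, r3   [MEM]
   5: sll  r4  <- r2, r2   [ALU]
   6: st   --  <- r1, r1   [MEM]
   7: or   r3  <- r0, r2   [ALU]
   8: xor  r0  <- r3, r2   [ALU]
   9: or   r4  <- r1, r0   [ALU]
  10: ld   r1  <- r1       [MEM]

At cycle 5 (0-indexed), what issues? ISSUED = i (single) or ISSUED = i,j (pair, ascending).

c0: i0 mulh.MUL  RAW r2
c1: i1,i2 ld.MEM+add.ALU  2-wide
c2: i3 st.MEM  no-port MEM/MEM
c3: i4,i5 st.MEM+sll.ALU  2-wide
c4: i6,i7 st.MEM+or.ALU  2-wide
c5: i8 xor.ALU  RAW r0
c6: i9,i10 or.ALU+ld.MEM  2-wide

ISSUED = 8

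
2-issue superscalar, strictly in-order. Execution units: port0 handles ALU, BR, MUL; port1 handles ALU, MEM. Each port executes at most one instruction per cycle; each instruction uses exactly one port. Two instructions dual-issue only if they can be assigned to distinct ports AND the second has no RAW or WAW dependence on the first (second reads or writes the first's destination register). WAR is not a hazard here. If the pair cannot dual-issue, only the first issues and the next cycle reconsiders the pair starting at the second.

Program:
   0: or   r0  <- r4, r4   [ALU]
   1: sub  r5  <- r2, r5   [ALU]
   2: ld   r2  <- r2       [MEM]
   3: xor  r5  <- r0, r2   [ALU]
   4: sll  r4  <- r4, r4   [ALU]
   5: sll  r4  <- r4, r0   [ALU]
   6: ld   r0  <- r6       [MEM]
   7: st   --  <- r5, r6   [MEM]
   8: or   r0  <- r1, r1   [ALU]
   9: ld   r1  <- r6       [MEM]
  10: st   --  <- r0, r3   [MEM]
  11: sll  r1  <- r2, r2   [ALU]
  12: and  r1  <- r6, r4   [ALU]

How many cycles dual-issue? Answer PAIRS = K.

PAIRS = 5

0. or.ALU sub.ALU @i0,i1  | dual
1. ld.MEM @i2  | RAW r2
2. xor.ALU sll.ALU @i3,i4  | dual
3. sll.ALU ld.MEM @i5,i6  | dual
4. st.MEM or.ALU @i7,i8  | dual
5. ld.MEM @i9  | no-port MEM/MEM
6. st.MEM sll.ALU @i10,i11  | dual
7. and.ALU @i12  | tail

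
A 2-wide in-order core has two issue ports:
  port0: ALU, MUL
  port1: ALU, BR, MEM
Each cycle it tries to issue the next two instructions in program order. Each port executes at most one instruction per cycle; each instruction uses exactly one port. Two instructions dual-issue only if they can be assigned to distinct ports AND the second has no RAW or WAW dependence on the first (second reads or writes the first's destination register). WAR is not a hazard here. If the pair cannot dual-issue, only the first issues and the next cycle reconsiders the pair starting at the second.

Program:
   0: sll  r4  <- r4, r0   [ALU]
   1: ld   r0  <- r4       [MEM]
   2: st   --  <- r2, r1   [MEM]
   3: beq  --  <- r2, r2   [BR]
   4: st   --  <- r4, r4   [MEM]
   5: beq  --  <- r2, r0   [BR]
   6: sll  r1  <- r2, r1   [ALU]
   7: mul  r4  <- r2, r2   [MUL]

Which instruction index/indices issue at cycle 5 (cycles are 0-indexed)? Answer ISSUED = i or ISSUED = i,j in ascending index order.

ISSUED = 5,6

c0: i0 sll  RAW r4
c1: i1 ld  no-port MEM/MEM
c2: i2 st  no-port MEM/BR
c3: i3 beq  no-port BR/MEM
c4: i4 st  no-port MEM/BR
c5: i5/i6 beq sll  2-wide
c6: i7 mul  tail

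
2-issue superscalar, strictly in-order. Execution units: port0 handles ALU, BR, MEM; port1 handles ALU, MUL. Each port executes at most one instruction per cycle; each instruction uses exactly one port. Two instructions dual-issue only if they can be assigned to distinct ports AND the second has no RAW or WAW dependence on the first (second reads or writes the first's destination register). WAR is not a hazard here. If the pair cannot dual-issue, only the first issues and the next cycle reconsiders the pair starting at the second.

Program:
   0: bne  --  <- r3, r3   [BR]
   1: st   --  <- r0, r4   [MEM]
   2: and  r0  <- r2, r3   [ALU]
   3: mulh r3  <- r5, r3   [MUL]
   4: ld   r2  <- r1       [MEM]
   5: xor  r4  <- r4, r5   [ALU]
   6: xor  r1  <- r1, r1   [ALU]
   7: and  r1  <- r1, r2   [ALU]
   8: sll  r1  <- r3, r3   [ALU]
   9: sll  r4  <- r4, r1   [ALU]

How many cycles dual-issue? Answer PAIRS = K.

0. bne.BR @i0  | no-port BR/MEM
1. st.MEM and.ALU @i1+i2  | 2-wide
2. mulh.MUL ld.MEM @i3+i4  | 2-wide
3. xor.ALU xor.ALU @i5+i6  | 2-wide
4. and.ALU @i7  | WAW r1
5. sll.ALU @i8  | RAW r1
6. sll.ALU @i9  | tail

PAIRS = 3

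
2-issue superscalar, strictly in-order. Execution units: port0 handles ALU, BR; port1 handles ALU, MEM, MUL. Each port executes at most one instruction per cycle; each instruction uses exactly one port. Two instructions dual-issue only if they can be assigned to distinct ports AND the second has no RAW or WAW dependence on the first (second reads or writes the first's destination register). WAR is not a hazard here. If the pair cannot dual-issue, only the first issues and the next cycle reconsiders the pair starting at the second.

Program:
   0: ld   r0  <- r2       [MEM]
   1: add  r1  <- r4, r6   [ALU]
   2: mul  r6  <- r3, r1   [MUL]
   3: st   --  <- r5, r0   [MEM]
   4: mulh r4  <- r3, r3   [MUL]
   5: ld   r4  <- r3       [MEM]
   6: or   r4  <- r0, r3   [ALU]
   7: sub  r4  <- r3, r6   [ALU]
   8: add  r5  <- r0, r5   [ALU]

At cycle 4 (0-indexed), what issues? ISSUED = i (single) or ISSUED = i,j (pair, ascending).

ISSUED = 5

  cy0 -> i0&i1 (ld add) pair
  cy1 -> i2 (mul) no-port MUL/MEM
  cy2 -> i3 (st) no-port MEM/MUL
  cy3 -> i4 (mulh) no-port MUL/MEM
  cy4 -> i5 (ld) WAW r4
  cy5 -> i6 (or) WAW r4
  cy6 -> i7&i8 (sub add) pair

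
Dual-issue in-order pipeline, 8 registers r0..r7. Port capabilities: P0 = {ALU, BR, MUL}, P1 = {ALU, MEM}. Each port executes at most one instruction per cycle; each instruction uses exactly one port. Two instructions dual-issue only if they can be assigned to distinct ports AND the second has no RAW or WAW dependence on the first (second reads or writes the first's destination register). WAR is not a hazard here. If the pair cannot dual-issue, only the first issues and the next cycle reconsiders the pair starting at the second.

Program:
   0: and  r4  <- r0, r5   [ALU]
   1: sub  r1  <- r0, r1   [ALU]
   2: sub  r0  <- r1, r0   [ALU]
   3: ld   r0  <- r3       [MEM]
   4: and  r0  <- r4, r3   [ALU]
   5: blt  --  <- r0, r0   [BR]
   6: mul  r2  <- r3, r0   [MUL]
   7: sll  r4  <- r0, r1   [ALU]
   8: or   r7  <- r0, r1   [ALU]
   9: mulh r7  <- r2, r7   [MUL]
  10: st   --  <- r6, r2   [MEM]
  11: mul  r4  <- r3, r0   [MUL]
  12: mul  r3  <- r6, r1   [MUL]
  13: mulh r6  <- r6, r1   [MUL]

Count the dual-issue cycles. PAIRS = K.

PAIRS = 3

  cy0 -> i0/i1 (and.ALU+sub.ALU) pair
  cy1 -> i2 (sub.ALU) WAW r0
  cy2 -> i3 (ld.MEM) WAW r0
  cy3 -> i4 (and.ALU) RAW r0
  cy4 -> i5 (blt.BR) no-port BR/MUL
  cy5 -> i6/i7 (mul.MUL+sll.ALU) pair
  cy6 -> i8 (or.ALU) RAW+WAW r7
  cy7 -> i9/i10 (mulh.MUL+st.MEM) pair
  cy8 -> i11 (mul.MUL) no-port MUL/MUL
  cy9 -> i12 (mul.MUL) no-port MUL/MUL
  cy10 -> i13 (mulh.MUL) tail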